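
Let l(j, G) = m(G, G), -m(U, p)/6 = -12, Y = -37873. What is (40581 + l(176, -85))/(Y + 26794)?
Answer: -4517/1231 ≈ -3.6694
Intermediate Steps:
m(U, p) = 72 (m(U, p) = -6*(-12) = 72)
l(j, G) = 72
(40581 + l(176, -85))/(Y + 26794) = (40581 + 72)/(-37873 + 26794) = 40653/(-11079) = 40653*(-1/11079) = -4517/1231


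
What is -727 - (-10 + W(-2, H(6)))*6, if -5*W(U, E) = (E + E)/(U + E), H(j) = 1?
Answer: -3347/5 ≈ -669.40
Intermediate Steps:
W(U, E) = -2*E/(5*(E + U)) (W(U, E) = -(E + E)/(5*(U + E)) = -2*E/(5*(E + U)))
-727 - (-10 + W(-2, H(6)))*6 = -727 - (-10 - 2*1/(5*1 + 5*(-2)))*6 = -727 - (-10 - 2*1/(5 - 10))*6 = -727 - (-10 - 2*1/(-5))*6 = -727 - (-10 - 2*1*(-1/5))*6 = -727 - (-10 + 2/5)*6 = -727 - (-48)*6/5 = -727 - 1*(-288/5) = -727 + 288/5 = -3347/5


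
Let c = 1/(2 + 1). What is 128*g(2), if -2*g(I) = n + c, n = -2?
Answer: 320/3 ≈ 106.67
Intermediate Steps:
c = ⅓ (c = 1/3 = ⅓ ≈ 0.33333)
g(I) = ⅚ (g(I) = -(-2 + ⅓)/2 = -½*(-5/3) = ⅚)
128*g(2) = 128*(⅚) = 320/3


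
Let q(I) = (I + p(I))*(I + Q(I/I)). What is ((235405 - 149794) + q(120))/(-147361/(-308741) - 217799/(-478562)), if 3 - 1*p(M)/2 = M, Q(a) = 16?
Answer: 3452809721319098/45921618647 ≈ 75189.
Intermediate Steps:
p(M) = 6 - 2*M
q(I) = (6 - I)*(16 + I) (q(I) = (I + (6 - 2*I))*(I + 16) = (6 - I)*(16 + I))
((235405 - 149794) + q(120))/(-147361/(-308741) - 217799/(-478562)) = ((235405 - 149794) + (96 - 1*120**2 - 10*120))/(-147361/(-308741) - 217799/(-478562)) = (85611 + (96 - 1*14400 - 1200))/(-147361*(-1/308741) - 217799*(-1/478562)) = (85611 + (96 - 14400 - 1200))/(147361/308741 + 217799/478562) = (85611 - 15504)/(137764855941/147751710442) = 70107*(147751710442/137764855941) = 3452809721319098/45921618647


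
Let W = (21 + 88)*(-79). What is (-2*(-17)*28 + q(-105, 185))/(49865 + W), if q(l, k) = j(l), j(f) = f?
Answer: 847/41254 ≈ 0.020531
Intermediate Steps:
q(l, k) = l
W = -8611 (W = 109*(-79) = -8611)
(-2*(-17)*28 + q(-105, 185))/(49865 + W) = (-2*(-17)*28 - 105)/(49865 - 8611) = (34*28 - 105)/41254 = (952 - 105)*(1/41254) = 847*(1/41254) = 847/41254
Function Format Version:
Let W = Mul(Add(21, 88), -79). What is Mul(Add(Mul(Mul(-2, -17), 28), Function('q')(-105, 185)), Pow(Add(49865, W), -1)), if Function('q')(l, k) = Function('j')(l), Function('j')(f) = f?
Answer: Rational(847, 41254) ≈ 0.020531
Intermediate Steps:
Function('q')(l, k) = l
W = -8611 (W = Mul(109, -79) = -8611)
Mul(Add(Mul(Mul(-2, -17), 28), Function('q')(-105, 185)), Pow(Add(49865, W), -1)) = Mul(Add(Mul(Mul(-2, -17), 28), -105), Pow(Add(49865, -8611), -1)) = Mul(Add(Mul(34, 28), -105), Pow(41254, -1)) = Mul(Add(952, -105), Rational(1, 41254)) = Mul(847, Rational(1, 41254)) = Rational(847, 41254)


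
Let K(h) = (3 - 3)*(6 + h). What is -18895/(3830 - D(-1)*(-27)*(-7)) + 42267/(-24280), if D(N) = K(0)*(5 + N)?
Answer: -62065321/9299240 ≈ -6.6742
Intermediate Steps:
K(h) = 0 (K(h) = 0*(6 + h) = 0)
D(N) = 0 (D(N) = 0*(5 + N) = 0)
-18895/(3830 - D(-1)*(-27)*(-7)) + 42267/(-24280) = -18895/(3830 - 0*(-27)*(-7)) + 42267/(-24280) = -18895/(3830 - 0*(-7)) + 42267*(-1/24280) = -18895/(3830 - 1*0) - 42267/24280 = -18895/(3830 + 0) - 42267/24280 = -18895/3830 - 42267/24280 = -18895*1/3830 - 42267/24280 = -3779/766 - 42267/24280 = -62065321/9299240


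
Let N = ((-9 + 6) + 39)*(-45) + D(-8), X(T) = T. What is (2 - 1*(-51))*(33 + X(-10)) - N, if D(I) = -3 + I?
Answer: 2850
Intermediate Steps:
N = -1631 (N = ((-9 + 6) + 39)*(-45) + (-3 - 8) = (-3 + 39)*(-45) - 11 = 36*(-45) - 11 = -1620 - 11 = -1631)
(2 - 1*(-51))*(33 + X(-10)) - N = (2 - 1*(-51))*(33 - 10) - 1*(-1631) = (2 + 51)*23 + 1631 = 53*23 + 1631 = 1219 + 1631 = 2850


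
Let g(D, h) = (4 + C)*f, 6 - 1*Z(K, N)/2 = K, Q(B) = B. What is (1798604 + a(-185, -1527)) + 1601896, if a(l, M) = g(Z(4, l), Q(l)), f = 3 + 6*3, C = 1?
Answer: 3400605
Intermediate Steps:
Z(K, N) = 12 - 2*K
f = 21 (f = 3 + 18 = 21)
g(D, h) = 105 (g(D, h) = (4 + 1)*21 = 5*21 = 105)
a(l, M) = 105
(1798604 + a(-185, -1527)) + 1601896 = (1798604 + 105) + 1601896 = 1798709 + 1601896 = 3400605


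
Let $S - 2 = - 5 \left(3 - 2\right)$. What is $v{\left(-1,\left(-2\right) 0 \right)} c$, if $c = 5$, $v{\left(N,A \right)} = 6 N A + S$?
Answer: $-15$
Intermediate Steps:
$S = -3$ ($S = 2 - 5 \left(3 - 2\right) = 2 - 5 = -3$)
$v{\left(N,A \right)} = -3 + 6 A N$ ($v{\left(N,A \right)} = 6 N A - 3 = 6 A N - 3 = -3 + 6 A N$)
$v{\left(-1,\left(-2\right) 0 \right)} c = \left(-3 + 6 \left(\left(-2\right) 0\right) \left(-1\right)\right) 5 = \left(-3 + 6 \cdot 0 \left(-1\right)\right) 5 = \left(-3 + 0\right) 5 = \left(-3\right) 5 = -15$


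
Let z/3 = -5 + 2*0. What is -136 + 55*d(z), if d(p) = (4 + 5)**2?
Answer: 4319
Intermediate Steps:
z = -15 (z = 3*(-5 + 2*0) = 3*(-5 + 0) = 3*(-5) = -15)
d(p) = 81 (d(p) = 9**2 = 81)
-136 + 55*d(z) = -136 + 55*81 = -136 + 4455 = 4319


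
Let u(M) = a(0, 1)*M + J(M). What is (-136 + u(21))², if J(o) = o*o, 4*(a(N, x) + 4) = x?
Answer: 819025/16 ≈ 51189.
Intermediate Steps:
a(N, x) = -4 + x/4
J(o) = o²
u(M) = M² - 15*M/4 (u(M) = (-4 + (¼)*1)*M + M² = (-4 + ¼)*M + M² = -15*M/4 + M² = M² - 15*M/4)
(-136 + u(21))² = (-136 + (¼)*21*(-15 + 4*21))² = (-136 + (¼)*21*(-15 + 84))² = (-136 + (¼)*21*69)² = (-136 + 1449/4)² = (905/4)² = 819025/16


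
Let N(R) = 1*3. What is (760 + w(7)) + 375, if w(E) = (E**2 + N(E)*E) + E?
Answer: 1212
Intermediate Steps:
N(R) = 3
w(E) = E**2 + 4*E (w(E) = (E**2 + 3*E) + E = E**2 + 4*E)
(760 + w(7)) + 375 = (760 + 7*(4 + 7)) + 375 = (760 + 7*11) + 375 = (760 + 77) + 375 = 837 + 375 = 1212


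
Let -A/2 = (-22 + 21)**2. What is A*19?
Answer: -38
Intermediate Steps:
A = -2 (A = -2*(-22 + 21)**2 = -2*(-1)**2 = -2*1 = -2)
A*19 = -2*19 = -38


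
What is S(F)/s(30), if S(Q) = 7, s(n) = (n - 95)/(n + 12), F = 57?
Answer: -294/65 ≈ -4.5231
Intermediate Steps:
s(n) = (-95 + n)/(12 + n)
S(F)/s(30) = 7/(((-95 + 30)/(12 + 30))) = 7/((-65/42)) = 7/(((1/42)*(-65))) = 7/(-65/42) = 7*(-42/65) = -294/65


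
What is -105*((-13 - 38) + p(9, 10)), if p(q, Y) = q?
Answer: 4410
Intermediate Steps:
-105*((-13 - 38) + p(9, 10)) = -105*((-13 - 38) + 9) = -105*(-51 + 9) = -105*(-42) = 4410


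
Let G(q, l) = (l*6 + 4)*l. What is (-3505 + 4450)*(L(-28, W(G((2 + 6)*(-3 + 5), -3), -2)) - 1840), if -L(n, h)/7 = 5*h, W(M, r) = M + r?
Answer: -3061800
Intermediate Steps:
G(q, l) = l*(4 + 6*l) (G(q, l) = (6*l + 4)*l = (4 + 6*l)*l = l*(4 + 6*l))
L(n, h) = -35*h
(-3505 + 4450)*(L(-28, W(G((2 + 6)*(-3 + 5), -3), -2)) - 1840) = (-3505 + 4450)*(-35*(2*(-3)*(2 + 3*(-3)) - 2) - 1840) = 945*(-35*(2*(-3)*(2 - 9) - 2) - 1840) = 945*(-35*(2*(-3)*(-7) - 2) - 1840) = 945*(-35*(42 - 2) - 1840) = 945*(-35*40 - 1840) = 945*(-1400 - 1840) = 945*(-3240) = -3061800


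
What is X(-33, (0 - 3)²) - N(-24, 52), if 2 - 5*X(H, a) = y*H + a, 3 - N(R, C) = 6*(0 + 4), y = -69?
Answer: -2179/5 ≈ -435.80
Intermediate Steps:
N(R, C) = -21 (N(R, C) = 3 - 6*(0 + 4) = 3 - 6*4 = 3 - 1*24 = 3 - 24 = -21)
X(H, a) = ⅖ - a/5 + 69*H/5 (X(H, a) = ⅖ - (-69*H + a)/5 = ⅖ - (a - 69*H)/5 = ⅖ + (-a/5 + 69*H/5) = ⅖ - a/5 + 69*H/5)
X(-33, (0 - 3)²) - N(-24, 52) = (⅖ - (0 - 3)²/5 + (69/5)*(-33)) - 1*(-21) = (⅖ - ⅕*(-3)² - 2277/5) + 21 = (⅖ - ⅕*9 - 2277/5) + 21 = (⅖ - 9/5 - 2277/5) + 21 = -2284/5 + 21 = -2179/5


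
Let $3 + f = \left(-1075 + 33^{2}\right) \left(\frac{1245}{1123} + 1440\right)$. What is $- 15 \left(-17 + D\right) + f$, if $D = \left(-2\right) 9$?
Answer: $\frac{23243316}{1123} \approx 20698.0$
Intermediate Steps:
$D = -18$
$f = \frac{22653741}{1123}$ ($f = -3 + \left(-1075 + 33^{2}\right) \left(\frac{1245}{1123} + 1440\right) = -3 + \left(-1075 + 1089\right) \left(1245 \cdot \frac{1}{1123} + 1440\right) = -3 + 14 \left(\frac{1245}{1123} + 1440\right) = -3 + 14 \cdot \frac{1618365}{1123} = -3 + \frac{22657110}{1123} = \frac{22653741}{1123} \approx 20173.0$)
$- 15 \left(-17 + D\right) + f = - 15 \left(-17 - 18\right) + \frac{22653741}{1123} = \left(-15\right) \left(-35\right) + \frac{22653741}{1123} = 525 + \frac{22653741}{1123} = \frac{23243316}{1123}$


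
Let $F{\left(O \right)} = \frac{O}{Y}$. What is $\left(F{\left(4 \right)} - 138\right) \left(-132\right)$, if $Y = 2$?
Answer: $17952$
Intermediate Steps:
$F{\left(O \right)} = \frac{O}{2}$
$\left(F{\left(4 \right)} - 138\right) \left(-132\right) = \left(\frac{1}{2} \cdot 4 - 138\right) \left(-132\right) = \left(2 - 138\right) \left(-132\right) = \left(-136\right) \left(-132\right) = 17952$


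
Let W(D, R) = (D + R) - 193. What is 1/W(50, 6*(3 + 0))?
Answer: -1/125 ≈ -0.0080000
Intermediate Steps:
W(D, R) = -193 + D + R
1/W(50, 6*(3 + 0)) = 1/(-193 + 50 + 6*(3 + 0)) = 1/(-193 + 50 + 6*3) = 1/(-193 + 50 + 18) = 1/(-125) = -1/125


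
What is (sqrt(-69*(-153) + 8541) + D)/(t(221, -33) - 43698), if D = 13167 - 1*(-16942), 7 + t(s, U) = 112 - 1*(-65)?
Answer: -30109/43528 - 3*sqrt(2122)/43528 ≈ -0.69489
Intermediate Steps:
t(s, U) = 170 (t(s, U) = -7 + (112 - 1*(-65)) = -7 + (112 + 65) = -7 + 177 = 170)
D = 30109 (D = 13167 + 16942 = 30109)
(sqrt(-69*(-153) + 8541) + D)/(t(221, -33) - 43698) = (sqrt(-69*(-153) + 8541) + 30109)/(170 - 43698) = (sqrt(10557 + 8541) + 30109)/(-43528) = (sqrt(19098) + 30109)*(-1/43528) = (3*sqrt(2122) + 30109)*(-1/43528) = (30109 + 3*sqrt(2122))*(-1/43528) = -30109/43528 - 3*sqrt(2122)/43528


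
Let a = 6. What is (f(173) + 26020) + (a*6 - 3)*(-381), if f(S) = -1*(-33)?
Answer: 13480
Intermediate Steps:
f(S) = 33
(f(173) + 26020) + (a*6 - 3)*(-381) = (33 + 26020) + (6*6 - 3)*(-381) = 26053 + (36 - 3)*(-381) = 26053 + 33*(-381) = 26053 - 12573 = 13480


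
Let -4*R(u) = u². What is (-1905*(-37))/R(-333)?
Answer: -2540/999 ≈ -2.5425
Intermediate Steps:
R(u) = -u²/4
(-1905*(-37))/R(-333) = (-1905*(-37))/((-¼*(-333)²)) = 70485/((-¼*110889)) = 70485/(-110889/4) = 70485*(-4/110889) = -2540/999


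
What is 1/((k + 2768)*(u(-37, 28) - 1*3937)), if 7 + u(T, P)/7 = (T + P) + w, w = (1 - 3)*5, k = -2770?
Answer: 1/8238 ≈ 0.00012139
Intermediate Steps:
w = -10 (w = -2*5 = -10)
u(T, P) = -119 + 7*P + 7*T (u(T, P) = -49 + 7*((T + P) - 10) = -49 + 7*((P + T) - 10) = -49 + 7*(-10 + P + T) = -49 + (-70 + 7*P + 7*T) = -119 + 7*P + 7*T)
1/((k + 2768)*(u(-37, 28) - 1*3937)) = 1/((-2770 + 2768)*((-119 + 7*28 + 7*(-37)) - 1*3937)) = 1/((-2)*((-119 + 196 - 259) - 3937)) = -1/(2*(-182 - 3937)) = -½/(-4119) = -½*(-1/4119) = 1/8238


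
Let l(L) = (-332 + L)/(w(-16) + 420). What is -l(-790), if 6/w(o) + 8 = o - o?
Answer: 1496/559 ≈ 2.6762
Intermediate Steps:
w(o) = -3/4 (w(o) = 6/(-8 + (o - o)) = 6/(-8 + 0) = 6/(-8) = 6*(-1/8) = -3/4)
l(L) = -1328/1677 + 4*L/1677 (l(L) = (-332 + L)/(-3/4 + 420) = (-332 + L)/(1677/4) = (-332 + L)*(4/1677) = -1328/1677 + 4*L/1677)
-l(-790) = -(-1328/1677 + (4/1677)*(-790)) = -(-1328/1677 - 3160/1677) = -1*(-1496/559) = 1496/559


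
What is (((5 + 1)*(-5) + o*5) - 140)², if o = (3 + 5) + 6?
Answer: 10000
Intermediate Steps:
o = 14 (o = 8 + 6 = 14)
(((5 + 1)*(-5) + o*5) - 140)² = (((5 + 1)*(-5) + 14*5) - 140)² = ((6*(-5) + 70) - 140)² = ((-30 + 70) - 140)² = (40 - 140)² = (-100)² = 10000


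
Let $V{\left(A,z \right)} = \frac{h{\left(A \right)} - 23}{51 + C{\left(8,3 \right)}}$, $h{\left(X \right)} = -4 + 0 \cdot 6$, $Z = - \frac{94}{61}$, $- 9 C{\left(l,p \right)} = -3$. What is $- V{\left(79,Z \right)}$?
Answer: $\frac{81}{154} \approx 0.52597$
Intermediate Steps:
$C{\left(l,p \right)} = \frac{1}{3}$ ($C{\left(l,p \right)} = \left(- \frac{1}{9}\right) \left(-3\right) = \frac{1}{3}$)
$Z = - \frac{94}{61}$ ($Z = \left(-94\right) \frac{1}{61} = - \frac{94}{61} \approx -1.541$)
$h{\left(X \right)} = -4$ ($h{\left(X \right)} = -4 + 0 = -4$)
$V{\left(A,z \right)} = - \frac{81}{154}$ ($V{\left(A,z \right)} = \frac{-4 - 23}{51 + \frac{1}{3}} = - \frac{27}{\frac{154}{3}} = \left(-27\right) \frac{3}{154} = - \frac{81}{154}$)
$- V{\left(79,Z \right)} = \left(-1\right) \left(- \frac{81}{154}\right) = \frac{81}{154}$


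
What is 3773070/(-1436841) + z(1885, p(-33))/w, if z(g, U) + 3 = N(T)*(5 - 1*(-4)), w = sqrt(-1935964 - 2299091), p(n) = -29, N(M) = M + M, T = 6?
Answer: -59890/22807 - 7*I*sqrt(4235055)/282337 ≈ -2.6259 - 0.051022*I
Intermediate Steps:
N(M) = 2*M
w = I*sqrt(4235055) (w = sqrt(-4235055) = I*sqrt(4235055) ≈ 2057.9*I)
z(g, U) = 105 (z(g, U) = -3 + (2*6)*(5 - 1*(-4)) = -3 + 12*(5 + 4) = -3 + 12*9 = -3 + 108 = 105)
3773070/(-1436841) + z(1885, p(-33))/w = 3773070/(-1436841) + 105/((I*sqrt(4235055))) = 3773070*(-1/1436841) + 105*(-I*sqrt(4235055)/4235055) = -59890/22807 - 7*I*sqrt(4235055)/282337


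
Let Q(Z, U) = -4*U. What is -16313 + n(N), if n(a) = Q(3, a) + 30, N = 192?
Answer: -17051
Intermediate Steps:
n(a) = 30 - 4*a (n(a) = -4*a + 30 = 30 - 4*a)
-16313 + n(N) = -16313 + (30 - 4*192) = -16313 + (30 - 768) = -16313 - 738 = -17051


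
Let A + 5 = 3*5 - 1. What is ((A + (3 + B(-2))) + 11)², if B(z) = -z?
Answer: 625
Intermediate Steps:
A = 9 (A = -5 + (3*5 - 1) = -5 + (15 - 1) = -5 + 14 = 9)
((A + (3 + B(-2))) + 11)² = ((9 + (3 - 1*(-2))) + 11)² = ((9 + (3 + 2)) + 11)² = ((9 + 5) + 11)² = (14 + 11)² = 25² = 625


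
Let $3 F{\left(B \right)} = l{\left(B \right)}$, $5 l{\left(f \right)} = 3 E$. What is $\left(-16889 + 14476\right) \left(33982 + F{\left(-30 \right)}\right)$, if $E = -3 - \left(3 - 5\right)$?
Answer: $- \frac{409990417}{5} \approx -8.1998 \cdot 10^{7}$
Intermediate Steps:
$E = -1$ ($E = -3 - -2 = -3 + 2 = -1$)
$l{\left(f \right)} = - \frac{3}{5}$ ($l{\left(f \right)} = \frac{3 \left(-1\right)}{5} = \frac{1}{5} \left(-3\right) = - \frac{3}{5}$)
$F{\left(B \right)} = - \frac{1}{5}$ ($F{\left(B \right)} = \frac{1}{3} \left(- \frac{3}{5}\right) = - \frac{1}{5}$)
$\left(-16889 + 14476\right) \left(33982 + F{\left(-30 \right)}\right) = \left(-16889 + 14476\right) \left(33982 - \frac{1}{5}\right) = \left(-2413\right) \frac{169909}{5} = - \frac{409990417}{5}$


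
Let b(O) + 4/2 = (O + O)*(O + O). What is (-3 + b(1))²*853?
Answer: 853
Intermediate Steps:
b(O) = -2 + 4*O² (b(O) = -2 + (O + O)*(O + O) = -2 + (2*O)*(2*O) = -2 + 4*O²)
(-3 + b(1))²*853 = (-3 + (-2 + 4*1²))²*853 = (-3 + (-2 + 4*1))²*853 = (-3 + (-2 + 4))²*853 = (-3 + 2)²*853 = (-1)²*853 = 1*853 = 853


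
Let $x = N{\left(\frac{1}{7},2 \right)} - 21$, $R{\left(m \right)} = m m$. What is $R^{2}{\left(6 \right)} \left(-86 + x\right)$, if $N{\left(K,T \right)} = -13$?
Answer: $-155520$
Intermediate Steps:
$R{\left(m \right)} = m^{2}$
$x = -34$ ($x = -13 - 21 = -34$)
$R^{2}{\left(6 \right)} \left(-86 + x\right) = \left(6^{2}\right)^{2} \left(-86 - 34\right) = 36^{2} \left(-120\right) = 1296 \left(-120\right) = -155520$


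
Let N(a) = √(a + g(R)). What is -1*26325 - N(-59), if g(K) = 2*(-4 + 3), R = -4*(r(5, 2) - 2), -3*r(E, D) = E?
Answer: -26325 - I*√61 ≈ -26325.0 - 7.8102*I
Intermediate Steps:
r(E, D) = -E/3
R = 44/3 (R = -4*(-⅓*5 - 2) = -4*(-5/3 - 2) = -4*(-11/3) = 44/3 ≈ 14.667)
g(K) = -2 (g(K) = 2*(-1) = -2)
N(a) = √(-2 + a) (N(a) = √(a - 2) = √(-2 + a))
-1*26325 - N(-59) = -1*26325 - √(-2 - 59) = -26325 - √(-61) = -26325 - I*√61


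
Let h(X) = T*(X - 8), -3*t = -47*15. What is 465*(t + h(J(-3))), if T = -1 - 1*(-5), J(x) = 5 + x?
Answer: 98115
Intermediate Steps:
T = 4 (T = -1 + 5 = 4)
t = 235 (t = -(-47)*15/3 = -⅓*(-705) = 235)
h(X) = -32 + 4*X (h(X) = 4*(X - 8) = 4*(-8 + X) = -32 + 4*X)
465*(t + h(J(-3))) = 465*(235 + (-32 + 4*(5 - 3))) = 465*(235 + (-32 + 4*2)) = 465*(235 + (-32 + 8)) = 465*(235 - 24) = 465*211 = 98115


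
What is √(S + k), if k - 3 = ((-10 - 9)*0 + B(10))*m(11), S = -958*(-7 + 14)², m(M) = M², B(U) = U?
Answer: 3*I*√5081 ≈ 213.84*I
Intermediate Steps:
S = -46942 (S = -958*7² = -958*49 = -46942)
k = 1213 (k = 3 + ((-10 - 9)*0 + 10)*11² = 3 + (-19*0 + 10)*121 = 3 + (0 + 10)*121 = 3 + 10*121 = 3 + 1210 = 1213)
√(S + k) = √(-46942 + 1213) = √(-45729) = 3*I*√5081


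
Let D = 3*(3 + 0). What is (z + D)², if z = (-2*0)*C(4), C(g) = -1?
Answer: 81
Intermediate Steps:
D = 9 (D = 3*3 = 9)
z = 0 (z = -2*0*(-1) = 0*(-1) = 0)
(z + D)² = (0 + 9)² = 9² = 81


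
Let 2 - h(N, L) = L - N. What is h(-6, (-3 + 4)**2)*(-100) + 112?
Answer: 612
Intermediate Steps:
h(N, L) = 2 + N - L (h(N, L) = 2 - (L - N) = 2 + (N - L) = 2 + N - L)
h(-6, (-3 + 4)**2)*(-100) + 112 = (2 - 6 - (-3 + 4)**2)*(-100) + 112 = (2 - 6 - 1*1**2)*(-100) + 112 = (2 - 6 - 1*1)*(-100) + 112 = (2 - 6 - 1)*(-100) + 112 = -5*(-100) + 112 = 500 + 112 = 612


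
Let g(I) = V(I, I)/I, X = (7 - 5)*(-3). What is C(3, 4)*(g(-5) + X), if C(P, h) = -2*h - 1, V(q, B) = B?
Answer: 45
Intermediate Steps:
C(P, h) = -1 - 2*h
X = -6 (X = 2*(-3) = -6)
g(I) = 1 (g(I) = I/I = 1)
C(3, 4)*(g(-5) + X) = (-1 - 2*4)*(1 - 6) = (-1 - 8)*(-5) = -9*(-5) = 45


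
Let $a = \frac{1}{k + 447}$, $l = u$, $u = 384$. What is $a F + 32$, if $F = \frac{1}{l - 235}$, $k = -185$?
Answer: $\frac{1249217}{39038} \approx 32.0$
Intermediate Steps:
$l = 384$
$a = \frac{1}{262}$ ($a = \frac{1}{-185 + 447} = \frac{1}{262} \approx 0.0038168$)
$F = \frac{1}{149}$ ($F = \frac{1}{384 - 235} = \frac{1}{149} \approx 0.0067114$)
$a F + 32 = \frac{1}{262} \cdot \frac{1}{149} + 32 = \frac{1}{39038} + 32 = \frac{1249217}{39038}$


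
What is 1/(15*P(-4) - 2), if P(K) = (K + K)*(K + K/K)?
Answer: 1/358 ≈ 0.0027933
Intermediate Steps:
P(K) = 2*K*(1 + K) (P(K) = (2*K)*(K + 1) = (2*K)*(1 + K) = 2*K*(1 + K))
1/(15*P(-4) - 2) = 1/(15*(2*(-4)*(1 - 4)) - 2) = 1/(15*(2*(-4)*(-3)) - 2) = 1/(15*24 - 2) = 1/(360 - 2) = 1/358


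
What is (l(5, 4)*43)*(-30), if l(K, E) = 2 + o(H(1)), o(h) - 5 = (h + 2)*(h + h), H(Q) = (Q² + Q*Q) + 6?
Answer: -215430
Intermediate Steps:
H(Q) = 6 + 2*Q² (H(Q) = (Q² + Q²) + 6 = 2*Q² + 6 = 6 + 2*Q²)
o(h) = 5 + 2*h*(2 + h) (o(h) = 5 + (h + 2)*(h + h) = 5 + (2 + h)*(2*h) = 5 + 2*h*(2 + h))
l(K, E) = 167 (l(K, E) = 2 + (5 + 2*(6 + 2*1²)² + 4*(6 + 2*1²)) = 2 + (5 + 2*(6 + 2*1)² + 4*(6 + 2*1)) = 2 + (5 + 2*(6 + 2)² + 4*(6 + 2)) = 2 + (5 + 2*8² + 4*8) = 2 + (5 + 2*64 + 32) = 2 + (5 + 128 + 32) = 2 + 165 = 167)
(l(5, 4)*43)*(-30) = (167*43)*(-30) = 7181*(-30) = -215430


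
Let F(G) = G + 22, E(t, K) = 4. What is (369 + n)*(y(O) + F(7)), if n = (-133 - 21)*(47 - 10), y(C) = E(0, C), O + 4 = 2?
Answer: -175857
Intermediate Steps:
O = -2 (O = -4 + 2 = -2)
y(C) = 4
n = -5698 (n = -154*37 = -5698)
F(G) = 22 + G
(369 + n)*(y(O) + F(7)) = (369 - 5698)*(4 + (22 + 7)) = -5329*(4 + 29) = -5329*33 = -175857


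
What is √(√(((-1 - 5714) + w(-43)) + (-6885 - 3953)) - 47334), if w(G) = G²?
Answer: √(-47334 + 4*I*√919) ≈ 0.2787 + 217.56*I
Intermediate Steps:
√(√(((-1 - 5714) + w(-43)) + (-6885 - 3953)) - 47334) = √(√(((-1 - 5714) + (-43)²) + (-6885 - 3953)) - 47334) = √(√((-5715 + 1849) - 10838) - 47334) = √(√(-3866 - 10838) - 47334) = √(√(-14704) - 47334) = √(4*I*√919 - 47334) = √(-47334 + 4*I*√919)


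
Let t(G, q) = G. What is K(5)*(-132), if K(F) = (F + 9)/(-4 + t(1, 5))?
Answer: 616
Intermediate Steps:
K(F) = -3 - F/3 (K(F) = (F + 9)/(-4 + 1) = (9 + F)/(-3) = (9 + F)*(-1/3) = -3 - F/3)
K(5)*(-132) = (-3 - 1/3*5)*(-132) = (-3 - 5/3)*(-132) = -14/3*(-132) = 616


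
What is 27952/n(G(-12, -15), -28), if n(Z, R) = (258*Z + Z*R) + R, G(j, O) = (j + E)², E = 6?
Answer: 6988/2063 ≈ 3.3873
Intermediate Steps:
G(j, O) = (6 + j)² (G(j, O) = (j + 6)² = (6 + j)²)
n(Z, R) = R + 258*Z + R*Z (n(Z, R) = (258*Z + R*Z) + R = R + 258*Z + R*Z)
27952/n(G(-12, -15), -28) = 27952/(-28 + 258*(6 - 12)² - 28*(6 - 12)²) = 27952/(-28 + 258*(-6)² - 28*(-6)²) = 27952/(-28 + 258*36 - 28*36) = 27952/(-28 + 9288 - 1008) = 27952/8252 = 27952*(1/8252) = 6988/2063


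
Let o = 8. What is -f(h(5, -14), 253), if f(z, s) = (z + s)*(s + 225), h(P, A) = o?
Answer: -124758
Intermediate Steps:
h(P, A) = 8
f(z, s) = (225 + s)*(s + z) (f(z, s) = (s + z)*(225 + s) = (225 + s)*(s + z))
-f(h(5, -14), 253) = -(253² + 225*253 + 225*8 + 253*8) = -(64009 + 56925 + 1800 + 2024) = -1*124758 = -124758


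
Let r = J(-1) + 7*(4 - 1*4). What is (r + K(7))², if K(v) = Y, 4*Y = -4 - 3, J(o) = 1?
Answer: 9/16 ≈ 0.56250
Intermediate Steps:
Y = -7/4 (Y = (-4 - 3)/4 = (¼)*(-7) = -7/4 ≈ -1.7500)
r = 1 (r = 1 + 7*(4 - 1*4) = 1 + 7*(4 - 4) = 1 + 7*0 = 1 + 0 = 1)
K(v) = -7/4
(r + K(7))² = (1 - 7/4)² = (-¾)² = 9/16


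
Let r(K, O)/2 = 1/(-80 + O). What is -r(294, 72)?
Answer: 1/4 ≈ 0.25000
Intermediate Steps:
r(K, O) = 2/(-80 + O)
-r(294, 72) = -2/(-80 + 72) = -2/(-8) = -2*(-1)/8 = -1*(-1/4) = 1/4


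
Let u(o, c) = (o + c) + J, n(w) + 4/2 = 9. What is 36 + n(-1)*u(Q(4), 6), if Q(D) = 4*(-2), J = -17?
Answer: -97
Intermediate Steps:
Q(D) = -8
n(w) = 7 (n(w) = -2 + 9 = 7)
u(o, c) = -17 + c + o (u(o, c) = (o + c) - 17 = (c + o) - 17 = -17 + c + o)
36 + n(-1)*u(Q(4), 6) = 36 + 7*(-17 + 6 - 8) = 36 + 7*(-19) = 36 - 133 = -97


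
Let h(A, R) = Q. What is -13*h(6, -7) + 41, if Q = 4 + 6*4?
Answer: -323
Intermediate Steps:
Q = 28 (Q = 4 + 24 = 28)
h(A, R) = 28
-13*h(6, -7) + 41 = -13*28 + 41 = -364 + 41 = -323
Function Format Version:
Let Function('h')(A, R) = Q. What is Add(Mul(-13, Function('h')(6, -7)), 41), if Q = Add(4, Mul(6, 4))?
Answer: -323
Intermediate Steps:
Q = 28 (Q = Add(4, 24) = 28)
Function('h')(A, R) = 28
Add(Mul(-13, Function('h')(6, -7)), 41) = Add(Mul(-13, 28), 41) = Add(-364, 41) = -323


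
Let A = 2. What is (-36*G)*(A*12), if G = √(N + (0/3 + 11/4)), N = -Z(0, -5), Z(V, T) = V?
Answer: -432*√11 ≈ -1432.8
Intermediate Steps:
N = 0 (N = -1*0 = 0)
G = √11/2 (G = √(0 + (0/3 + 11/4)) = √(0 + (0*(⅓) + 11*(¼))) = √(0 + (0 + 11/4)) = √(0 + 11/4) = √(11/4) = √11/2 ≈ 1.6583)
(-36*G)*(A*12) = (-18*√11)*(2*12) = -18*√11*24 = -432*√11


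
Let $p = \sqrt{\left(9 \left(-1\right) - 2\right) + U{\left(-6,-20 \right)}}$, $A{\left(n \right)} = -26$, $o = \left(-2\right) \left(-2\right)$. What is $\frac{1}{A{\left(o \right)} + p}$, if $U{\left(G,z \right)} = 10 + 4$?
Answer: $- \frac{26}{673} - \frac{\sqrt{3}}{673} \approx -0.041207$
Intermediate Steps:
$U{\left(G,z \right)} = 14$
$o = 4$
$p = \sqrt{3}$ ($p = \sqrt{\left(9 \left(-1\right) - 2\right) + 14} = \sqrt{\left(-9 - 2\right) + 14} = \sqrt{-11 + 14} = \sqrt{3} \approx 1.732$)
$\frac{1}{A{\left(o \right)} + p} = \frac{1}{-26 + \sqrt{3}}$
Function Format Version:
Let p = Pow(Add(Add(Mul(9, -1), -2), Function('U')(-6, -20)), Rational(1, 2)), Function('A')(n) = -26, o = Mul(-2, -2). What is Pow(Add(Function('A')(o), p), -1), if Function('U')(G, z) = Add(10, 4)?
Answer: Add(Rational(-26, 673), Mul(Rational(-1, 673), Pow(3, Rational(1, 2)))) ≈ -0.041207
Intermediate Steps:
Function('U')(G, z) = 14
o = 4
p = Pow(3, Rational(1, 2)) (p = Pow(Add(Add(Mul(9, -1), -2), 14), Rational(1, 2)) = Pow(Add(Add(-9, -2), 14), Rational(1, 2)) = Pow(Add(-11, 14), Rational(1, 2)) = Pow(3, Rational(1, 2)) ≈ 1.7320)
Pow(Add(Function('A')(o), p), -1) = Pow(Add(-26, Pow(3, Rational(1, 2))), -1)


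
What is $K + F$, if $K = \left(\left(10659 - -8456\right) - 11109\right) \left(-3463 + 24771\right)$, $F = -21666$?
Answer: $170570182$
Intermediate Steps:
$K = 170591848$ ($K = \left(\left(10659 + 8456\right) - 11109\right) 21308 = \left(19115 - 11109\right) 21308 = 8006 \cdot 21308 = 170591848$)
$K + F = 170591848 - 21666 = 170570182$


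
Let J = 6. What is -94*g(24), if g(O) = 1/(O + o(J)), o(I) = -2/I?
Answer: -282/71 ≈ -3.9718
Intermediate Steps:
g(O) = 1/(-⅓ + O) (g(O) = 1/(O - 2/6) = 1/(O - 2*⅙) = 1/(O - ⅓) = 1/(-⅓ + O))
-94*g(24) = -282/(-1 + 3*24) = -282/(-1 + 72) = -282/71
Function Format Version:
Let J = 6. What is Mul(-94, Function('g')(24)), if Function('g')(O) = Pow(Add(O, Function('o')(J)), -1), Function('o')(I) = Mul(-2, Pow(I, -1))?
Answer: Rational(-282, 71) ≈ -3.9718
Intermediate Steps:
Function('g')(O) = Pow(Add(Rational(-1, 3), O), -1) (Function('g')(O) = Pow(Add(O, Mul(-2, Pow(6, -1))), -1) = Pow(Add(O, Mul(-2, Rational(1, 6))), -1) = Pow(Add(O, Rational(-1, 3)), -1) = Pow(Add(Rational(-1, 3), O), -1))
Mul(-94, Function('g')(24)) = Mul(-94, Mul(3, Pow(Add(-1, Mul(3, 24)), -1))) = Mul(-94, Mul(3, Pow(Add(-1, 72), -1))) = Mul(-94, Mul(3, Pow(71, -1))) = Mul(-94, Mul(3, Rational(1, 71))) = Mul(-94, Rational(3, 71)) = Rational(-282, 71)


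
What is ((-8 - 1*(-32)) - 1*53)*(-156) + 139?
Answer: 4663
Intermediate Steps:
((-8 - 1*(-32)) - 1*53)*(-156) + 139 = ((-8 + 32) - 53)*(-156) + 139 = (24 - 53)*(-156) + 139 = -29*(-156) + 139 = 4524 + 139 = 4663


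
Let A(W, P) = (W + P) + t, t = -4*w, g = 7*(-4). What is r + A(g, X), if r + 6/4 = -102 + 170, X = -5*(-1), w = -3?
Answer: 111/2 ≈ 55.500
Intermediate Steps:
X = 5
g = -28
t = 12 (t = -4*(-3) = 12)
A(W, P) = 12 + P + W (A(W, P) = (W + P) + 12 = (P + W) + 12 = 12 + P + W)
r = 133/2 (r = -3/2 + (-102 + 170) = -3/2 + 68 = 133/2 ≈ 66.500)
r + A(g, X) = 133/2 + (12 + 5 - 28) = 133/2 - 11 = 111/2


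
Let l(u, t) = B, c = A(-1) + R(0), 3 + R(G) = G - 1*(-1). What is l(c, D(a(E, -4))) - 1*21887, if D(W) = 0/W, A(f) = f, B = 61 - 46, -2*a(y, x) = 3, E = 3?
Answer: -21872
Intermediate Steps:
a(y, x) = -3/2 (a(y, x) = -1/2*3 = -3/2)
B = 15
R(G) = -2 + G (R(G) = -3 + (G - 1*(-1)) = -3 + (G + 1) = -3 + (1 + G) = -2 + G)
D(W) = 0
c = -3 (c = -1 + (-2 + 0) = -1 - 2 = -3)
l(u, t) = 15
l(c, D(a(E, -4))) - 1*21887 = 15 - 1*21887 = 15 - 21887 = -21872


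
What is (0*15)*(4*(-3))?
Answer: 0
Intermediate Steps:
(0*15)*(4*(-3)) = 0*(-12) = 0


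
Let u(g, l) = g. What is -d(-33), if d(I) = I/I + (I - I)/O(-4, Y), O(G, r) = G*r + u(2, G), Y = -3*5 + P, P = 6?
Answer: -1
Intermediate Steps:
Y = -9 (Y = -3*5 + 6 = -15 + 6 = -9)
O(G, r) = 2 + G*r (O(G, r) = G*r + 2 = 2 + G*r)
d(I) = 1 (d(I) = I/I + (I - I)/(2 - 4*(-9)) = 1 + 0/(2 + 36) = 1 + 0/38 = 1 + 0*(1/38) = 1 + 0 = 1)
-d(-33) = -1*1 = -1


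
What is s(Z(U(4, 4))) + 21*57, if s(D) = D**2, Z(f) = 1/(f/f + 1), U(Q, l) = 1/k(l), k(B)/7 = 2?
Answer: 4789/4 ≈ 1197.3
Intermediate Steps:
k(B) = 14 (k(B) = 7*2 = 14)
U(Q, l) = 1/14
Z(f) = 1/2 (Z(f) = 1/(1 + 1) = 1/2)
s(Z(U(4, 4))) + 21*57 = (1/2)**2 + 21*57 = 1/4 + 1197 = 4789/4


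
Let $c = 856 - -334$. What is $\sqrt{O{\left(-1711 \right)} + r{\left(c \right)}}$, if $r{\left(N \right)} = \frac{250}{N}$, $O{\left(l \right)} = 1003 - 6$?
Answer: $\frac{2 \sqrt{3530373}}{119} \approx 31.579$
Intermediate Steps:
$O{\left(l \right)} = 997$
$c = 1190$ ($c = 856 + 334 = 1190$)
$\sqrt{O{\left(-1711 \right)} + r{\left(c \right)}} = \sqrt{997 + \frac{250}{1190}} = \sqrt{997 + 250 \cdot \frac{1}{1190}} = \sqrt{997 + \frac{25}{119}} = \sqrt{\frac{118668}{119}} = \frac{2 \sqrt{3530373}}{119}$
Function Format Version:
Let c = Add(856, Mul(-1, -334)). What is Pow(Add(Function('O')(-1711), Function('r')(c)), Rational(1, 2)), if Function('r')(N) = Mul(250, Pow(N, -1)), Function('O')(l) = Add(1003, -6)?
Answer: Mul(Rational(2, 119), Pow(3530373, Rational(1, 2))) ≈ 31.579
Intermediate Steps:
Function('O')(l) = 997
c = 1190 (c = Add(856, 334) = 1190)
Pow(Add(Function('O')(-1711), Function('r')(c)), Rational(1, 2)) = Pow(Add(997, Mul(250, Pow(1190, -1))), Rational(1, 2)) = Pow(Add(997, Mul(250, Rational(1, 1190))), Rational(1, 2)) = Pow(Add(997, Rational(25, 119)), Rational(1, 2)) = Pow(Rational(118668, 119), Rational(1, 2)) = Mul(Rational(2, 119), Pow(3530373, Rational(1, 2)))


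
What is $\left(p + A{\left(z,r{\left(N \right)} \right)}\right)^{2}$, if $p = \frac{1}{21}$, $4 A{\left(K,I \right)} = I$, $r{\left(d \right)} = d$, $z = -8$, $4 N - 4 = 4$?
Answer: $\frac{529}{1764} \approx 0.29989$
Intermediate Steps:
$N = 2$ ($N = 1 + \frac{1}{4} \cdot 4 = 1 + 1 = 2$)
$A{\left(K,I \right)} = \frac{I}{4}$
$p = \frac{1}{21} \approx 0.047619$
$\left(p + A{\left(z,r{\left(N \right)} \right)}\right)^{2} = \left(\frac{1}{21} + \frac{1}{4} \cdot 2\right)^{2} = \left(\frac{1}{21} + \frac{1}{2}\right)^{2} = \left(\frac{23}{42}\right)^{2} = \frac{529}{1764}$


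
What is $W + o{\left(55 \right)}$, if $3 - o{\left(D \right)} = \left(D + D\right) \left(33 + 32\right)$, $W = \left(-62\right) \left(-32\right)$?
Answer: $-5163$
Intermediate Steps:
$W = 1984$
$o{\left(D \right)} = 3 - 130 D$ ($o{\left(D \right)} = 3 - \left(D + D\right) \left(33 + 32\right) = 3 - 2 D 65 = 3 - 130 D$)
$W + o{\left(55 \right)} = 1984 + \left(3 - 7150\right) = 1984 - 7147 = -5163$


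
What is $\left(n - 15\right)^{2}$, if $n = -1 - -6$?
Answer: $100$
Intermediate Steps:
$n = 5$ ($n = -1 + 6 = 5$)
$\left(n - 15\right)^{2} = \left(5 - 15\right)^{2} = \left(-10\right)^{2} = 100$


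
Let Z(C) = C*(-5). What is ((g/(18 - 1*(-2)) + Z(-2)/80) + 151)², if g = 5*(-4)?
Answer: 1442401/64 ≈ 22538.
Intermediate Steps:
g = -20
Z(C) = -5*C
((g/(18 - 1*(-2)) + Z(-2)/80) + 151)² = ((-20/(18 - 1*(-2)) - 5*(-2)/80) + 151)² = ((-20/(18 + 2) + 10*(1/80)) + 151)² = ((-20/20 + ⅛) + 151)² = ((-20*1/20 + ⅛) + 151)² = ((-1 + ⅛) + 151)² = (-7/8 + 151)² = (1201/8)² = 1442401/64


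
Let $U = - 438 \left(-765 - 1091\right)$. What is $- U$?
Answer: $-812928$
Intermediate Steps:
$U = 812928$ ($U = \left(-438\right) \left(-1856\right) = 812928$)
$- U = \left(-1\right) 812928 = -812928$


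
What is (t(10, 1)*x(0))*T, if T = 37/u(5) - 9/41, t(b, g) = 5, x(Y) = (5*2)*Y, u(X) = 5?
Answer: 0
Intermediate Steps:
x(Y) = 10*Y
T = 1472/205 (T = 37/5 - 9/41 = 1472/205 ≈ 7.1805)
(t(10, 1)*x(0))*T = (5*(10*0))*(1472/205) = (5*0)*(1472/205) = 0*(1472/205) = 0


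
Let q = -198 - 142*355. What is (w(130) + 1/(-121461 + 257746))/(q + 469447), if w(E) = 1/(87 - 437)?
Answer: -27187/3995703118050 ≈ -6.8041e-9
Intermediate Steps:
w(E) = -1/350 (w(E) = 1/(-350) = -1/350)
q = -50608 (q = -198 - 50410 = -50608)
(w(130) + 1/(-121461 + 257746))/(q + 469447) = (-1/350 + 1/(-121461 + 257746))/(-50608 + 469447) = (-1/350 + 1/136285)/418839 = (-1/350 + 1/136285)*(1/418839) = -27187/9539950*1/418839 = -27187/3995703118050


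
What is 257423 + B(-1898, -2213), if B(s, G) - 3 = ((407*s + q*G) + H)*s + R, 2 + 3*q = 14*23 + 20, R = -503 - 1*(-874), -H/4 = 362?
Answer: 5835646747/3 ≈ 1.9452e+9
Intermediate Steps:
H = -1448 (H = -4*362 = -1448)
R = 371 (R = -503 + 874 = 371)
q = 340/3 (q = -2/3 + (14*23 + 20)/3 = -2/3 + (322 + 20)/3 = -2/3 + (1/3)*342 = -2/3 + 114 = 340/3 ≈ 113.33)
B(s, G) = 374 + s*(-1448 + 407*s + 340*G/3) (B(s, G) = 3 + (((407*s + 340*G/3) - 1448)*s + 371) = 3 + ((-1448 + 407*s + 340*G/3)*s + 371) = 3 + (s*(-1448 + 407*s + 340*G/3) + 371) = 3 + (371 + s*(-1448 + 407*s + 340*G/3)) = 374 + s*(-1448 + 407*s + 340*G/3))
257423 + B(-1898, -2213) = 257423 + (374 - 1448*(-1898) + 407*(-1898)**2 + (340/3)*(-2213)*(-1898)) = 257423 + (374 + 2748304 + 407*3602404 + 1428093160/3) = 257423 + (374 + 2748304 + 1466178428 + 1428093160/3) = 257423 + 5834874478/3 = 5835646747/3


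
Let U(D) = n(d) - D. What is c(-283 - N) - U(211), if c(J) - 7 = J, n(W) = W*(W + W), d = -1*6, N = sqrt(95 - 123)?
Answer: -137 - 2*I*sqrt(7) ≈ -137.0 - 5.2915*I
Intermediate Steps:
N = 2*I*sqrt(7) (N = sqrt(-28) = 2*I*sqrt(7) ≈ 5.2915*I)
d = -6
n(W) = 2*W**2 (n(W) = W*(2*W) = 2*W**2)
U(D) = 72 - D (U(D) = 2*(-6)**2 - D = 2*36 - D = 72 - D)
c(J) = 7 + J
c(-283 - N) - U(211) = (7 + (-283 - 2*I*sqrt(7))) - (72 - 1*211) = (7 + (-283 - 2*I*sqrt(7))) - (72 - 211) = (-276 - 2*I*sqrt(7)) - 1*(-139) = (-276 - 2*I*sqrt(7)) + 139 = -137 - 2*I*sqrt(7)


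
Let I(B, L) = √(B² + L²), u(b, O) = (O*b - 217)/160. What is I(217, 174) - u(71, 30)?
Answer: -1913/160 + √77365 ≈ 266.19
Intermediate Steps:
u(b, O) = -217/160 + O*b/160 (u(b, O) = (-217 + O*b)*(1/160) = -217/160 + O*b/160)
I(217, 174) - u(71, 30) = √(217² + 174²) - (-217/160 + (1/160)*30*71) = √(47089 + 30276) - (-217/160 + 213/16) = √77365 - 1*1913/160 = √77365 - 1913/160 = -1913/160 + √77365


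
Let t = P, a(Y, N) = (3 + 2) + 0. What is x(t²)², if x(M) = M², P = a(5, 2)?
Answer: 390625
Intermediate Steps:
a(Y, N) = 5 (a(Y, N) = 5 + 0 = 5)
P = 5
t = 5
x(t²)² = ((5²)²)² = (25²)² = 625² = 390625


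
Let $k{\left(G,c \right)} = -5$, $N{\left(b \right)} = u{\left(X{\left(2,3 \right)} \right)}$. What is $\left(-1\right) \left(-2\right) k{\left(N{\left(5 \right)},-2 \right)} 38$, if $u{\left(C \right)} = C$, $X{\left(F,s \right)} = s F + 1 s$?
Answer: $-380$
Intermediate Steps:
$X{\left(F,s \right)} = s + F s$ ($X{\left(F,s \right)} = F s + s = s + F s$)
$N{\left(b \right)} = 9$ ($N{\left(b \right)} = 3 \left(1 + 2\right) = 3 \cdot 3 = 9$)
$\left(-1\right) \left(-2\right) k{\left(N{\left(5 \right)},-2 \right)} 38 = \left(-1\right) \left(-2\right) \left(-5\right) 38 = 2 \left(-5\right) 38 = \left(-10\right) 38 = -380$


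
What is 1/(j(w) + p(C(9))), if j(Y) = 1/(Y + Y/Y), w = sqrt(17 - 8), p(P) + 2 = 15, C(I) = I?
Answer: 4/53 ≈ 0.075472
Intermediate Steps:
p(P) = 13 (p(P) = -2 + 15 = 13)
w = 3 (w = sqrt(9) = 3)
j(Y) = 1/(1 + Y) (j(Y) = 1/(Y + 1) = 1/(1 + Y))
1/(j(w) + p(C(9))) = 1/(1/(1 + 3) + 13) = 1/(1/4 + 13) = 1/(53/4) = 4/53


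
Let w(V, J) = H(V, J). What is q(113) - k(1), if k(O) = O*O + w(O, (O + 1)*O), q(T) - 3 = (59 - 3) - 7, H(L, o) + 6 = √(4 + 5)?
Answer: 54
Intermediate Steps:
H(L, o) = -3 (H(L, o) = -6 + √(4 + 5) = -6 + √9 = -6 + 3 = -3)
q(T) = 52 (q(T) = 3 + ((59 - 3) - 7) = 3 + (56 - 7) = 3 + 49 = 52)
w(V, J) = -3
k(O) = -3 + O² (k(O) = O*O - 3 = O² - 3 = -3 + O²)
q(113) - k(1) = 52 - (-3 + 1²) = 52 - (-3 + 1) = 52 - 1*(-2) = 52 + 2 = 54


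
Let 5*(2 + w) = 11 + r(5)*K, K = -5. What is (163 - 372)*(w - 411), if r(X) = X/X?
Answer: 430331/5 ≈ 86066.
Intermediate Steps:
r(X) = 1
w = -4/5 (w = -2 + (11 + 1*(-5))/5 = -2 + (11 - 5)/5 = -2 + (1/5)*6 = -2 + 6/5 = -4/5 ≈ -0.80000)
(163 - 372)*(w - 411) = (163 - 372)*(-4/5 - 411) = -209*(-2059/5) = 430331/5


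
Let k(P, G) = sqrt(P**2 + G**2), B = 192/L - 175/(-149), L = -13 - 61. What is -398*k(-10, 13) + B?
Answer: -7829/5513 - 398*sqrt(269) ≈ -6529.1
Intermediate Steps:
L = -74
B = -7829/5513 (B = 192/(-74) - 175/(-149) = 192*(-1/74) - 175*(-1/149) = -96/37 + 175/149 = -7829/5513 ≈ -1.4201)
k(P, G) = sqrt(G**2 + P**2)
-398*k(-10, 13) + B = -398*sqrt(13**2 + (-10)**2) - 7829/5513 = -398*sqrt(169 + 100) - 7829/5513 = -398*sqrt(269) - 7829/5513 = -7829/5513 - 398*sqrt(269)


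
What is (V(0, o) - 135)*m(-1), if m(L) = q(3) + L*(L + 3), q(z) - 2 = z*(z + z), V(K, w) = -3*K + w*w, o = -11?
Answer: -252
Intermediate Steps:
V(K, w) = w² - 3*K (V(K, w) = -3*K + w² = w² - 3*K)
q(z) = 2 + 2*z² (q(z) = 2 + z*(z + z) = 2 + z*(2*z) = 2 + 2*z²)
m(L) = 20 + L*(3 + L) (m(L) = (2 + 2*3²) + L*(L + 3) = (2 + 2*9) + L*(3 + L) = (2 + 18) + L*(3 + L) = 20 + L*(3 + L))
(V(0, o) - 135)*m(-1) = (((-11)² - 3*0) - 135)*(20 + (-1)² + 3*(-1)) = ((121 + 0) - 135)*(20 + 1 - 3) = (121 - 135)*18 = -14*18 = -252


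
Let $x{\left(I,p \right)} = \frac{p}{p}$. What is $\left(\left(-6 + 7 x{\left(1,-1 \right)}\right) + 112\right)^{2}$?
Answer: $12769$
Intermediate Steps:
$x{\left(I,p \right)} = 1$
$\left(\left(-6 + 7 x{\left(1,-1 \right)}\right) + 112\right)^{2} = \left(\left(-6 + 7 \cdot 1\right) + 112\right)^{2} = \left(\left(-6 + 7\right) + 112\right)^{2} = \left(1 + 112\right)^{2} = 113^{2} = 12769$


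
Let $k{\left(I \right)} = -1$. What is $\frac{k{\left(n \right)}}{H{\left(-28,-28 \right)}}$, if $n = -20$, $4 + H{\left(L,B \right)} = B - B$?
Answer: $\frac{1}{4} \approx 0.25$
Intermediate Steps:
$H{\left(L,B \right)} = -4$ ($H{\left(L,B \right)} = -4 + \left(B - B\right) = -4 + 0 = -4$)
$\frac{k{\left(n \right)}}{H{\left(-28,-28 \right)}} = - \frac{1}{-4} = \left(-1\right) \left(- \frac{1}{4}\right) = \frac{1}{4}$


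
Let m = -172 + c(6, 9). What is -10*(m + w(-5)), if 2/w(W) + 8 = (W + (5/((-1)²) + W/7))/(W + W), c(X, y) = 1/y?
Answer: 573230/333 ≈ 1721.4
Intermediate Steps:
m = -1547/9 (m = -172 + 1/9 = -172 + ⅑ = -1547/9 ≈ -171.89)
w(W) = 2/(-8 + (5 + 8*W/7)/(2*W)) (w(W) = 2/(-8 + (W + (5/((-1)²) + W/7))/(W + W)) = 2/(-8 + (W + (5/1 + W*(⅐)))/((2*W))) = 2/(-8 + (W + (5*1 + W/7))*(1/(2*W))) = 2/(-8 + (W + (5 + W/7))*(1/(2*W))) = 2/(-8 + (5 + 8*W/7)*(1/(2*W))) = 2/(-8 + (5 + 8*W/7)/(2*W)))
-10*(m + w(-5)) = -10*(-1547/9 - 28*(-5)/(-35 + 104*(-5))) = -10*(-1547/9 - 28*(-5)/(-35 - 520)) = -10*(-1547/9 - 28*(-5)/(-555)) = -10*(-1547/9 - 28*(-5)*(-1/555)) = -10*(-1547/9 - 28/111) = -10*(-57323/333) = 573230/333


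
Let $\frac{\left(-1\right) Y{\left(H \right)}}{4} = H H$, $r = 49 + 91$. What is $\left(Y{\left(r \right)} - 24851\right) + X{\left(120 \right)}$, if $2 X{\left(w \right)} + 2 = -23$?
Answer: $- \frac{206527}{2} \approx -1.0326 \cdot 10^{5}$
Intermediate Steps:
$r = 140$
$X{\left(w \right)} = - \frac{25}{2}$ ($X{\left(w \right)} = -1 + \frac{1}{2} \left(-23\right) = -1 - \frac{23}{2} = - \frac{25}{2}$)
$Y{\left(H \right)} = - 4 H^{2}$ ($Y{\left(H \right)} = - 4 H H = - 4 H^{2}$)
$\left(Y{\left(r \right)} - 24851\right) + X{\left(120 \right)} = \left(- 4 \cdot 140^{2} - 24851\right) - \frac{25}{2} = \left(\left(-4\right) 19600 - 24851\right) - \frac{25}{2} = \left(-78400 - 24851\right) - \frac{25}{2} = -103251 - \frac{25}{2} = - \frac{206527}{2}$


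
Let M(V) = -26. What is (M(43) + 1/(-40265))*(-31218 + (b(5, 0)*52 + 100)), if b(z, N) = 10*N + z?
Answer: 32304962478/40265 ≈ 8.0231e+5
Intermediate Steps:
b(z, N) = z + 10*N
(M(43) + 1/(-40265))*(-31218 + (b(5, 0)*52 + 100)) = (-26 + 1/(-40265))*(-31218 + ((5 + 10*0)*52 + 100)) = (-26 - 1/40265)*(-31218 + ((5 + 0)*52 + 100)) = -1046891*(-31218 + (5*52 + 100))/40265 = -1046891*(-31218 + (260 + 100))/40265 = -1046891*(-31218 + 360)/40265 = -1046891/40265*(-30858) = 32304962478/40265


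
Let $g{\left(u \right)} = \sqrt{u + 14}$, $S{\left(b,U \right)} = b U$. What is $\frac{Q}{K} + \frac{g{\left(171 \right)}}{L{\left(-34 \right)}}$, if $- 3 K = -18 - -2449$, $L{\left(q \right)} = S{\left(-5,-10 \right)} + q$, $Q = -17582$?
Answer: $\frac{52746}{2431} + \frac{\sqrt{185}}{16} \approx 22.547$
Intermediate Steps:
$S{\left(b,U \right)} = U b$
$g{\left(u \right)} = \sqrt{14 + u}$
$L{\left(q \right)} = 50 + q$ ($L{\left(q \right)} = \left(-10\right) \left(-5\right) + q = 50 + q$)
$K = - \frac{2431}{3}$ ($K = - \frac{-18 - -2449}{3} = - \frac{-18 + 2449}{3} = \left(- \frac{1}{3}\right) 2431 = - \frac{2431}{3} \approx -810.33$)
$\frac{Q}{K} + \frac{g{\left(171 \right)}}{L{\left(-34 \right)}} = - \frac{17582}{- \frac{2431}{3}} + \frac{\sqrt{14 + 171}}{50 - 34} = \left(-17582\right) \left(- \frac{3}{2431}\right) + \frac{\sqrt{185}}{16} = \frac{52746}{2431} + \sqrt{185} \cdot \frac{1}{16} = \frac{52746}{2431} + \frac{\sqrt{185}}{16}$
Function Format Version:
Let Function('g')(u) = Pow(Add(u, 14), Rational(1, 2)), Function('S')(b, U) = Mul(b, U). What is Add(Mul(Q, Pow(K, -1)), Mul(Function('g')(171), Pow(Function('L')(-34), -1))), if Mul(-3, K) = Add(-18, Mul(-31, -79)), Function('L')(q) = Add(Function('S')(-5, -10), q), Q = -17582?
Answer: Add(Rational(52746, 2431), Mul(Rational(1, 16), Pow(185, Rational(1, 2)))) ≈ 22.547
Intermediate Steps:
Function('S')(b, U) = Mul(U, b)
Function('g')(u) = Pow(Add(14, u), Rational(1, 2))
Function('L')(q) = Add(50, q) (Function('L')(q) = Add(Mul(-10, -5), q) = Add(50, q))
K = Rational(-2431, 3) (K = Mul(Rational(-1, 3), Add(-18, Mul(-31, -79))) = Mul(Rational(-1, 3), Add(-18, 2449)) = Mul(Rational(-1, 3), 2431) = Rational(-2431, 3) ≈ -810.33)
Add(Mul(Q, Pow(K, -1)), Mul(Function('g')(171), Pow(Function('L')(-34), -1))) = Add(Mul(-17582, Pow(Rational(-2431, 3), -1)), Mul(Pow(Add(14, 171), Rational(1, 2)), Pow(Add(50, -34), -1))) = Add(Mul(-17582, Rational(-3, 2431)), Mul(Pow(185, Rational(1, 2)), Pow(16, -1))) = Add(Rational(52746, 2431), Mul(Pow(185, Rational(1, 2)), Rational(1, 16))) = Add(Rational(52746, 2431), Mul(Rational(1, 16), Pow(185, Rational(1, 2))))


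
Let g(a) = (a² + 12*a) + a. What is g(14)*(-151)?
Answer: -57078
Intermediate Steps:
g(a) = a² + 13*a
g(14)*(-151) = (14*(13 + 14))*(-151) = (14*27)*(-151) = 378*(-151) = -57078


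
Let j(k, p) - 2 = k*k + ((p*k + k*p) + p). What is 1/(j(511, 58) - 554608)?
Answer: -1/234151 ≈ -4.2707e-6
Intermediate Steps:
j(k, p) = 2 + p + k² + 2*k*p (j(k, p) = 2 + (k*k + ((p*k + k*p) + p)) = 2 + (k² + ((k*p + k*p) + p)) = 2 + (k² + (2*k*p + p)) = 2 + (k² + (p + 2*k*p)) = 2 + (p + k² + 2*k*p) = 2 + p + k² + 2*k*p)
1/(j(511, 58) - 554608) = 1/((2 + 58 + 511² + 2*511*58) - 554608) = 1/((2 + 58 + 261121 + 59276) - 554608) = 1/(320457 - 554608) = 1/(-234151) = -1/234151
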